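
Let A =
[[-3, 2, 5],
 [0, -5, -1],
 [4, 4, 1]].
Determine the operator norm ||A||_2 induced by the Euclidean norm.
||A||_2 ≈ 7.5674 (= sqrt(largest eigenvalue of A^T A))

||A||_2 = sigma_max(A) = sqrt(lambda_max(A^T A)). Form the symmetric matrix M = A^T A =
[[25, 10, -11],
 [10, 45, 19],
 [-11, 19, 27]].
Its characteristic polynomial (trace, sum of principal 2x2 minors, determinant of M give the coefficients) is
  p(λ) = det(λ I - M) = λ^3 - 97λ^2 + 2433λ - 9025.
No integer candidate from the rational root theorem (±divisors of 9025) is a root, so the roots are irrational. The cubic discriminant is Δ = 1279705328 > 0, so there are three distinct real roots. p(4) = -781 and p(5) = 840 have opposite signs, so a root lies in (4, 5); Newton's method refines it to λ ≈ 4.469. p(35) = 180 and p(36) = -493 have opposite signs, so a root lies in (35, 36); Newton's method refines it to λ ≈ 35.2648. p(57) = -304 and p(58) = 893 have opposite signs, so a root lies in (57, 58); Newton's method refines it to λ ≈ 57.2663. Check (Vieta): the three roots sum to 97, matching tr M = 97.
So the eigenvalues of A^T A are ≈ 4.469, 35.2648, 57.2663 (all ≥ 0, as they must be for A^T A). The largest is λ_max ≈ 57.2663, hence ||A||_2 = sqrt(λ_max) ≈ 7.5674.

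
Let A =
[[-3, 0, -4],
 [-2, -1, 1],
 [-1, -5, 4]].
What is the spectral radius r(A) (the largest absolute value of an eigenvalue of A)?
r(A) ≈ 4.5381

The eigenvalues of A are the roots of its characteristic polynomial. With M = A (coefficients from the trace, the sum of principal 2x2 minors, and det A):
  p(λ) = det(λ I - M) = λ^3 - 12λ + 39.
No integer candidate from the rational root theorem (±divisors of 39) is a root, so the roots are irrational. The cubic discriminant is Δ = -34155 < 0, so there is one real root and a complex-conjugate pair. p(-5) = -26 and p(-4) = 23 have opposite signs, so a root lies in (-5, -4); Newton's method refines it to λ ≈ -4.5381. Dividing out (λ - (-4.5381)) leaves approximately λ^2 - 4.5381λ + 8.594. For λ^2 - 4.5381λ + 8.594 the discriminant is -13.7819. It is negative, so the remaining roots are the complex-conjugate pair λ ≈ 2.269 ± 1.8562i. Their product equals the constant term, so |λ|^2 ≈ 8.594 and |λ| ≈ 2.9315.
Thus the eigenvalues (to 4 decimals) are -4.5381 (modulus 4.5381); 2.269 ± 1.8562i (modulus 2.9315). The spectral radius is the largest modulus: r(A) ≈ 4.5381. (Cross-check: r(A) ≤ ||A||_2 ≈ 7.1267; equality holds whenever A is normal, though it can also hold for some non-normal A.)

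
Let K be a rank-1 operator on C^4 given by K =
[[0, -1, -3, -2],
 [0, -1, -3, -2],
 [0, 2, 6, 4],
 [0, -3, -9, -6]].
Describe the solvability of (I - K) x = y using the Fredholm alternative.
(I - K) is invertible (det(I - K) = 2 ≠ 0), so for every y in C^4 the equation (I - K) x = y has a unique solution.

K has rank 1, so it is an outer product K = u v^T: every row of K is a multiple of one row vector. Reading off the entries, u = (1, 1, -2, 3) and v = (0, -1, -3, -2) (row i of K equals u_i·v^T). A rank-one matrix u v^T satisfies K u = u (v·u) and kills the (3)-dimensional subspace v^⊥, so its characteristic polynomial is lambda^3 (lambda - v·u) with v·u = tr K = -1. Hence the eigenvalues of I - K are 1 (multiplicity 3) and 1 - (-1) = 2, so det(I - K) = 2. (Direct check: I - K =
[[1, 1, 3, 2],
 [0, 2, 3, 2],
 [0, -2, -5, -4],
 [0, 3, 9, 7]]
has determinant 2.) The finite-dimensional Fredholm alternative says: either (I - K) is invertible, or ker(I - K) ≠ {0} and then range(I - K) = ker((I - K)^*)^⊥, with dim ker(I - K) = dim ker((I - K)^*). Since det(I - K) ≠ 0, 1 is not an eigenvalue of K and ker(I - K) = {0}, so we are in the first case: for every y there is a unique x = (I - K)^(-1) y. Explicitly, by the Sherman–Morrison formula, (I - u v^T)^(-1) = I + u v^T/(1 - v·u), i.e. (I - K)^(-1) = I + K/(2).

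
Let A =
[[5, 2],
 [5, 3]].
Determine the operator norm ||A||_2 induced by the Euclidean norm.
||A||_2 = sqrt((63 + sqrt(3869))/2) ≈ 7.9121 (= sqrt(largest eigenvalue of A^T A))

||A||_2 = sigma_max(A) = sqrt(lambda_max(A^T A)). Form the symmetric matrix M = A^T A =
[[50, 25],
 [25, 13]].
Its characteristic polynomial (trace, determinant of M give the coefficients) is
  p(λ) = det(λ I - M) = λ^2 - 63λ + 25.
For λ^2 - 63λ + 25 the discriminant is 3869. It is nonnegative but not a perfect square, so the roots are real and irrational: λ = (63 ± sqrt(3869))/2 ≈ 62.6006, 0.3994.
So the eigenvalues of A^T A are ≈ 0.3994, 62.6006 (all ≥ 0, as they must be for A^T A). The largest is λ_max = (63 + sqrt(3869))/2 ≈ 62.6006, hence ||A||_2 = sqrt(λ_max) = sqrt((63 + sqrt(3869))/2) ≈ 7.9121.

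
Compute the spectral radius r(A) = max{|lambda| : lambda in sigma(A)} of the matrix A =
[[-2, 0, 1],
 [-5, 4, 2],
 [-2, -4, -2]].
r(A) ≈ 3.2558

The eigenvalues of A are the roots of its characteristic polynomial. With M = A (coefficients from the trace, the sum of principal 2x2 minors, and det A):
  p(λ) = det(λ I - M) = λ^3 - 2λ - 28.
No integer candidate from the rational root theorem (±divisors of 28) is a root, so the roots are irrational. The cubic discriminant is Δ = -21136 < 0, so there is one real root and a complex-conjugate pair. p(3) = -7 and p(4) = 28 have opposite signs, so a root lies in (3, 4); Newton's method refines it to λ ≈ 3.2558. Dividing out (λ - (3.2558)) leaves approximately λ^2 + 3.2558λ + 8.6001. For λ^2 + 3.2558λ + 8.6001 the discriminant is -23.8003. It is negative, so the remaining roots are the complex-conjugate pair λ ≈ -1.6279 ± 2.4393i. Their product equals the constant term, so |λ|^2 ≈ 8.6001 and |λ| ≈ 2.9326.
Thus the eigenvalues (to 4 decimals) are 3.2558 (modulus 3.2558); -1.6279 ± 2.4393i (modulus 2.9326). The spectral radius is the largest modulus: r(A) ≈ 3.2558. (Cross-check: r(A) ≤ ||A||_2 ≈ 7.1691; equality holds whenever A is normal, though it can also hold for some non-normal A.)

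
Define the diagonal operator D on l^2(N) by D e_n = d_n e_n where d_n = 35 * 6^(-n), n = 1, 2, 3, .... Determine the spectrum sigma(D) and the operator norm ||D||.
sigma(D) = {35 * 6^(-n) : n ≥ 1} ∪ {0}; ||D|| = 35/6

A bounded diagonal operator on l^2 with diagonal entries d_n has spectrum equal to the closure of {d_n : n ≥ 1}: every d_n is an eigenvalue (with eigenvector e_n), so {d_n} ⊂ sigma(D); the spectrum is closed, so its closure is too; and for lambda not in the closure, (D - lambda I) has bounded inverse (the diagonal entries 1/(d_n - lambda) are bounded). For our sequence d_n = 35 * 6^(-n), n = 1, 2, 3, ...:
  - {d_n} = {35 * 6^(-n) : n ≥ 1}; the only limit point is 0
  - closure = {35 * 6^(-n) : n ≥ 1} ∪ {0}
For the norm: a diagonal operator has ||D|| = sup_n |d_n|. Here d_n = 35 * 6^(-n) is positive and decreasing, so sup_n |d_n| = d_1 = 35/6. So ||D|| = 35/6.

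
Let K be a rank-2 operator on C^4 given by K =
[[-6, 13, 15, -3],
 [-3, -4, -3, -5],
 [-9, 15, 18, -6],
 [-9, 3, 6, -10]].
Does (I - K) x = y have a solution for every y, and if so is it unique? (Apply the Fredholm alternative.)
(I - K) is invertible (det(I - K) = 10 ≠ 0), so for every y in C^4 the equation (I - K) x = y has a unique solution.

K has rank 2 and factors as K = U V^T = u1 v1^T + u2 v2^T with u1 = (3, -2, 3, -1), v1 = (0, 3, 3, 1), u2 = (-2, -1, -3, -3), v2 = (3, -2, -3, 3) (multiplying out reproduces the displayed K). The nonzero eigenvalues of U V^T coincide with those of the 2 x 2 matrix G = V^T U = [[v1·u1, v1·u2], [v2·u1, v2·u2]] = [[2, -15], [1, -4]], and by the Sylvester determinant identity det(I_4 - U V^T) = det(I_2 - V^T U) = det([[-1, 15], [-1, 5]]) = (-1)(5) - (15)(-1) = 10. (Direct check: I - K =
[[7, -13, -15, 3],
 [3, 5, 3, 5],
 [9, -15, -17, 6],
 [9, -3, -6, 11]]
has determinant 10.) The finite-dimensional Fredholm alternative says: either (I - K) is invertible, or ker(I - K) ≠ {0} and then range(I - K) = ker((I - K)^*)^⊥, with dim ker(I - K) = dim ker((I - K)^*). Since det(I - K) ≠ 0, 1 is not an eigenvalue of K and ker(I - K) = {0}, so we are in the first case: for every y there is a unique x = (I - K)^(-1) y. (Explicitly, by the Woodbury identity, (I - U V^T)^(-1) = I + U (I_2 - G)^(-1) V^T.)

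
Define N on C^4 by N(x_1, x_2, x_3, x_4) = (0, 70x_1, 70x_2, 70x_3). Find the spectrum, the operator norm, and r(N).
sigma(N) = {0}; ||N|| = 70; r(N) = 0. (N is nilpotent with N^4 = 0.)

On C^4, N is a strictly lower-triangular matrix with 70 on the subdiagonal and zeros elsewhere, so its characteristic polynomial is lambda^4 and every eigenvalue is 0: sigma(N) = {0}. For the operator norm, N e_i = 70e_{i+1} for i = 1, ..., 3 and N e_4 = 0, so the singular values of N are 70 (with multiplicity 3) and 0; hence ||N|| = 70. The spectral radius r(N) = max|lambda| = 0. Note ||N|| > r(N) — characteristic of non-normal nilpotent operators. Indeed N^4 = 0.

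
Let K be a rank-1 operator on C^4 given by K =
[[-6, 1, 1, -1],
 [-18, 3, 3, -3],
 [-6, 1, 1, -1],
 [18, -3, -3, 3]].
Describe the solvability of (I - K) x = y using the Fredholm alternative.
(I - K) is singular (det(I - K) = 0, i.e. 1 ∈ sigma(K)). (I - K) x = y is solvable iff y ⊥ ker((I - K)^*) = span{(-6, 1, 1, -1)}, i.e. iff -6y_1 + y_2 + y_3 - y_4 = 0. When solvable, the solutions are x = y + c·(1, 3, 1, -3), c arbitrary (ker(I - K) = span{(1, 3, 1, -3)}, dimension 1).

K has rank 1, so it is an outer product K = u v^T: every row of K is a multiple of one row vector. Reading off the entries, u = (1, 3, 1, -3) and v = (-6, 1, 1, -1) (row i of K equals u_i·v^T). A rank-one matrix u v^T satisfies K u = u (v·u) and kills the (3)-dimensional subspace v^⊥, so its characteristic polynomial is lambda^3 (lambda - v·u) with v·u = tr K = 1. Hence the eigenvalues of I - K are 1 (multiplicity 3) and 1 - (1) = 0, so det(I - K) = 0. (Direct check: I - K =
[[7, -1, -1, 1],
 [18, -2, -3, 3],
 [6, -1, 0, 1],
 [-18, 3, 3, -2]]
has determinant 0.) So 1 is an eigenvalue of K and (I - K) is not invertible. The finite-dimensional Fredholm alternative says: either (I - K) is invertible, or ker(I - K) ≠ {0} and then range(I - K) = ker((I - K)^*)^⊥, with dim ker(I - K) = dim ker((I - K)^*). We are in the second case, so we need both kernels. Kernel of I - K: (I - K) u = u - u (v·u) = u - u = 0, so ker(I - K) = span{u} = span{(1, 3, 1, -3)} (it is exactly 1-dimensional because rank(I - K) = 3). Kernel of the adjoint: K is real, so (I - K)^* = I - K^T = I - v u^T, and (I - v u^T) v = v - v (u·v) = 0; hence ker((I - K)^*) = span{v} = span{(-6, 1, 1, -1)}. Therefore (I - K) x = y is solvable iff <y, v> = 0, i.e. iff -6y_1 + y_2 + y_3 - y_4 = 0. When this holds, K y = u (v·y) = 0, so (I - K) y = y and x = y is a particular solution; the full solution set is the line x = y + c·u = y + c·(1, 3, 1, -3), c ∈ C.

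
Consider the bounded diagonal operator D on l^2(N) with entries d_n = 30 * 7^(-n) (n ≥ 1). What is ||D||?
||D|| = 30/7 (attained at n = 1)

For D diagonal, ||D|| = sup_n |d_n|. The sequence d_n = 30 * 7^(-n) is positive and strictly decreasing (ratio 7^(-1) < 1), so the supremum is d_1 = 30/7. Hence ||D|| = 30/7.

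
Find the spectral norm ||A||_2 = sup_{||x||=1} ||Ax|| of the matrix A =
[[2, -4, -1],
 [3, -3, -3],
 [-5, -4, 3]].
||A||_2 ≈ 7.5109 (= sqrt(largest eigenvalue of A^T A))

||A||_2 = sigma_max(A) = sqrt(lambda_max(A^T A)). Form the symmetric matrix M = A^T A =
[[38, 3, -26],
 [3, 41, 1],
 [-26, 1, 19]].
Its characteristic polynomial (trace, sum of principal 2x2 minors, determinant of M give the coefficients) is
  p(λ) = det(λ I - M) = λ^3 - 98λ^2 + 2373λ - 1521.
No integer candidate from the rational root theorem (±divisors of 1521) is a root, so the roots are irrational. The cubic discriminant is Δ = 1208874825 > 0, so there are three distinct real roots. p(0) = -1521 and p(1) = 755 have opposite signs, so a root lies in (0, 1); Newton's method refines it to λ ≈ 0.6588. p(40) = 599 and p(41) = -45 have opposite signs, so a root lies in (40, 41); Newton's method refines it to λ ≈ 40.9276. p(56) = -345 and p(57) = 531 have opposite signs, so a root lies in (56, 57); Newton's method refines it to λ ≈ 56.4136. Check (Vieta): the three roots sum to 98, matching tr M = 98.
So the eigenvalues of A^T A are ≈ 0.6588, 40.9276, 56.4136 (all ≥ 0, as they must be for A^T A). The largest is λ_max ≈ 56.4136, hence ||A||_2 = sqrt(λ_max) ≈ 7.5109.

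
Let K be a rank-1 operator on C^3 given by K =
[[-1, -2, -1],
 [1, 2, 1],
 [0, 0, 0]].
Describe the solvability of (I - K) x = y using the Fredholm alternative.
(I - K) is singular (det(I - K) = 0, i.e. 1 ∈ sigma(K)). (I - K) x = y is solvable iff y ⊥ ker((I - K)^*) = span{(-1, -2, -1)}, i.e. iff -y_1 - 2y_2 - y_3 = 0. When solvable, the solutions are x = y + c·(1, -1, 0), c arbitrary (ker(I - K) = span{(1, -1, 0)}, dimension 1).

K has rank 1, so it is an outer product K = u v^T: every row of K is a multiple of one row vector. Reading off the entries, u = (1, -1, 0) and v = (-1, -2, -1) (row i of K equals u_i·v^T). A rank-one matrix u v^T satisfies K u = u (v·u) and kills the (2)-dimensional subspace v^⊥, so its characteristic polynomial is lambda^2 (lambda - v·u) with v·u = tr K = 1. Hence the eigenvalues of I - K are 1 (multiplicity 2) and 1 - (1) = 0, so det(I - K) = 0. (Direct check: I - K =
[[2, 2, 1],
 [-1, -1, -1],
 [0, 0, 1]]
has determinant 0.) So 1 is an eigenvalue of K and (I - K) is not invertible. The finite-dimensional Fredholm alternative says: either (I - K) is invertible, or ker(I - K) ≠ {0} and then range(I - K) = ker((I - K)^*)^⊥, with dim ker(I - K) = dim ker((I - K)^*). We are in the second case, so we need both kernels. Kernel of I - K: (I - K) u = u - u (v·u) = u - u = 0, so ker(I - K) = span{u} = span{(1, -1, 0)} (it is exactly 1-dimensional because rank(I - K) = 2). Kernel of the adjoint: K is real, so (I - K)^* = I - K^T = I - v u^T, and (I - v u^T) v = v - v (u·v) = 0; hence ker((I - K)^*) = span{v} = span{(-1, -2, -1)}. Therefore (I - K) x = y is solvable iff <y, v> = 0, i.e. iff -y_1 - 2y_2 - y_3 = 0. When this holds, K y = u (v·y) = 0, so (I - K) y = y and x = y is a particular solution; the full solution set is the line x = y + c·u = y + c·(1, -1, 0), c ∈ C.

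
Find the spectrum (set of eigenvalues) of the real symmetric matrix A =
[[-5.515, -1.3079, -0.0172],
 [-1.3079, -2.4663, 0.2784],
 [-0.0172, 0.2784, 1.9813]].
sigma(A) ≈ {-6, -2, 2}

A is real symmetric, so its spectrum consists of real eigenvalues. Expanding the characteristic polynomial of the displayed matrix gives
  det(λ I - A) = p(λ) = λ^3 + (6)λ^2 + (-4)λ + (-24).
Solving p(λ) = 0 yields eigenvalues ≈ -6, -2, 2. (A is shown rounded to 4 decimals, so these recover the underlying integer eigenvalues to within that precision.)
Verification: the trace of A = -6 equals the sum of eigenvalues -6, and det(A) ≈ 24.0004 matches the eigenvalue product 24.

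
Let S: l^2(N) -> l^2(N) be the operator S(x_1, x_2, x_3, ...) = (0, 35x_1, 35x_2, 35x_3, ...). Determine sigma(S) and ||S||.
sigma(S) = closed disk {z in C : |z| ≤ 35}; ||S|| = 35

Note S = 35·U where U is the unit right shift (U x)_k = x_{k-1} (with x_0 := 0); so ||S|| = 35||U|| and sigma(S) = 35·sigma(U). ||S x||^2 = sum_{k≥1} |35x_k|^2 = 1225||x||^2, so ||S|| = 35 and sigma(S) ⊂ {|z| ≤ 35}. For any |lambda| < 35, the equation (S - lambda I) x = 0 forces x_1 = 0, then 35x_k = lambda x_{k+1} ⇒ x = 0, so S has no eigenvalues. But (S - lambda I) is not surjective for |lambda| < 35: solving (S - lambda I) x = e_1 would require x_n proportional to (lambda/35)^(-n), which is not in l^2. So every |lambda| < 35 lies in the residual spectrum. The boundary |lambda| = 35 is in the approximate point spectrum (the spectrum is closed). Hence sigma(S) is the closed disk of radius 35.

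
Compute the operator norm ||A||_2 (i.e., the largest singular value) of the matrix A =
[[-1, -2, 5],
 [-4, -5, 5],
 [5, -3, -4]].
||A||_2 ≈ 10.3871 (= sqrt(largest eigenvalue of A^T A))

||A||_2 = sigma_max(A) = sqrt(lambda_max(A^T A)). Form the symmetric matrix M = A^T A =
[[42, 7, -45],
 [7, 38, -23],
 [-45, -23, 66]].
Its characteristic polynomial (trace, sum of principal 2x2 minors, determinant of M give the coefficients) is
  p(λ) = det(λ I - M) = λ^3 - 146λ^2 + 4273λ - 17424.
No integer candidate from the rational root theorem (±divisors of 17424) is a root, so the roots are irrational. The cubic discriminant is Δ = 47685342144 > 0, so there are three distinct real roots. p(4) = -2604 and p(5) = 416 have opposite signs, so a root lies in (4, 5); Newton's method refines it to λ ≈ 4.8569. p(33) = 528 and p(34) = -1614 have opposite signs, so a root lies in (33, 34); Newton's method refines it to λ ≈ 33.2505. p(107) = -6724 and p(108) = 828 have opposite signs, so a root lies in (107, 108); Newton's method refines it to λ ≈ 107.8926. Check (Vieta): the three roots sum to 146, matching tr M = 146.
So the eigenvalues of A^T A are ≈ 4.8569, 33.2505, 107.8926 (all ≥ 0, as they must be for A^T A). The largest is λ_max ≈ 107.8926, hence ||A||_2 = sqrt(λ_max) ≈ 10.3871.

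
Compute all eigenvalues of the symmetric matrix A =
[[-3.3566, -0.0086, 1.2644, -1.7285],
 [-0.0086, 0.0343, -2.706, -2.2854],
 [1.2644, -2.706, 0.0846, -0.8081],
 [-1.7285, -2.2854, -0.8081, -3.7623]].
sigma(A) ≈ {-6, -4, 0, 3}

A is real symmetric, so its spectrum consists of real eigenvalues. Expanding the characteristic polynomial of the displayed matrix gives
  det(λ I - A) = p(λ) = λ^4 + (7)λ^3 + (-6)λ^2 + (-72.001)λ + (-0.0012).
Solving p(λ) = 0 yields eigenvalues ≈ -6, -4, 0, 3. (A is shown rounded to 4 decimals, so these recover the underlying integer eigenvalues to within that precision.)
Verification: the trace of A = -7 equals the sum of eigenvalues -7, and det(A) ≈ -0.0012 matches the eigenvalue product 0.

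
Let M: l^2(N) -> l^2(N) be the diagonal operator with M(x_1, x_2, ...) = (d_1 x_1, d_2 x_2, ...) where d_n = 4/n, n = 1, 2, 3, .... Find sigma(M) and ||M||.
sigma(M) = {4/n : n ≥ 1} ∪ {0}; ||M|| = 4

A bounded diagonal operator on l^2 with diagonal entries d_n has spectrum equal to the closure of {d_n : n ≥ 1}: every d_n is an eigenvalue (with eigenvector e_n), so {d_n} ⊂ sigma(M); the spectrum is closed, so its closure is too; and for lambda not in the closure, (M - lambda I) has bounded inverse (the diagonal entries 1/(d_n - lambda) are bounded). For our sequence d_n = 4/n, n = 1, 2, 3, ...:
  - {d_n} = {4/n : n ≥ 1}; the only limit point is 0
  - closure = {4/n : n ≥ 1} ∪ {0}
For the norm: a diagonal operator has ||M|| = sup_n |d_n|. Here d_n = 4/n is positive and decreasing, so sup_n |d_n| = d_1 = 4. So ||M|| = 4.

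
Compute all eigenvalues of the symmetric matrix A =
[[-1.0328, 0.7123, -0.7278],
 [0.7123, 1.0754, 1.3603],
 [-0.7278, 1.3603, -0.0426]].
sigma(A) ≈ {-2, 0, 2}

A is real symmetric, so its spectrum consists of real eigenvalues. Expanding the characteristic polynomial of the displayed matrix gives
  det(λ I - A) = p(λ) = λ^3 + (0)λ^2 + (-4)λ + (0).
Solving p(λ) = 0 yields eigenvalues ≈ -2, 0, 2. (A is shown rounded to 4 decimals, so these recover the underlying integer eigenvalues to within that precision.)
Verification: the trace of A = 0 equals the sum of eigenvalues 0, and det(A) ≈ 0.0000 matches the eigenvalue product 0.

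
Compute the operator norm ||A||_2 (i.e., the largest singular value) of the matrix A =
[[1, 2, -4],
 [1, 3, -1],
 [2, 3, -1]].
||A||_2 ≈ 6.2588 (= sqrt(largest eigenvalue of A^T A))

||A||_2 = sigma_max(A) = sqrt(lambda_max(A^T A)). Form the symmetric matrix M = A^T A =
[[6, 11, -7],
 [11, 22, -14],
 [-7, -14, 18]].
Its characteristic polynomial (trace, sum of principal 2x2 minors, determinant of M give the coefficients) is
  p(λ) = det(λ I - M) = λ^3 - 46λ^2 + 270λ - 100.
No integer candidate from the rational root theorem (±divisors of 100) is a root, so the roots are irrational. The cubic discriminant is Δ = 58676000 > 0, so there are three distinct real roots. p(0) = -100 and p(1) = 125 have opposite signs, so a root lies in (0, 1); Newton's method refines it to λ ≈ 0.397. p(6) = 80 and p(7) = -121 have opposite signs, so a root lies in (6, 7); Newton's method refines it to λ ≈ 6.4304. p(39) = -217 and p(40) = 1100 have opposite signs, so a root lies in (39, 40); Newton's method refines it to λ ≈ 39.1726. Check (Vieta): the three roots sum to 46, matching tr M = 46.
So the eigenvalues of A^T A are ≈ 0.397, 6.4304, 39.1726 (all ≥ 0, as they must be for A^T A). The largest is λ_max ≈ 39.1726, hence ||A||_2 = sqrt(λ_max) ≈ 6.2588.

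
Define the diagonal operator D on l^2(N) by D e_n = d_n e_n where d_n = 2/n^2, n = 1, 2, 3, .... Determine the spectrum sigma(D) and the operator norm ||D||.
sigma(D) = {2/n^2 : n ≥ 1} ∪ {0}; ||D|| = 2

A bounded diagonal operator on l^2 with diagonal entries d_n has spectrum equal to the closure of {d_n : n ≥ 1}: every d_n is an eigenvalue (with eigenvector e_n), so {d_n} ⊂ sigma(D); the spectrum is closed, so its closure is too; and for lambda not in the closure, (D - lambda I) has bounded inverse (the diagonal entries 1/(d_n - lambda) are bounded). For our sequence d_n = 2/n^2, n = 1, 2, 3, ...:
  - {d_n} = {2/n^2 : n ≥ 1}; the only limit point is 0
  - closure = {2/n^2 : n ≥ 1} ∪ {0}
For the norm: a diagonal operator has ||D|| = sup_n |d_n|. Here d_n = 2/n^2 is positive and decreasing, so sup_n |d_n| = d_1 = 2. So ||D|| = 2.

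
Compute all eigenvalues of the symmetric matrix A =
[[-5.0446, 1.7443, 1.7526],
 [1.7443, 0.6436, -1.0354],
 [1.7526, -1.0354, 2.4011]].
sigma(A) ≈ {-6, 1, 3}

A is real symmetric, so its spectrum consists of real eigenvalues. Expanding the characteristic polynomial of the displayed matrix gives
  det(λ I - A) = p(λ) = λ^3 + (2)λ^2 + (-21)λ + (18).
Solving p(λ) = 0 yields eigenvalues ≈ -6, 1, 3. (A is shown rounded to 4 decimals, so these recover the underlying integer eigenvalues to within that precision.)
Verification: the trace of A = -2 equals the sum of eigenvalues -2, and det(A) ≈ -18.0006 matches the eigenvalue product -18.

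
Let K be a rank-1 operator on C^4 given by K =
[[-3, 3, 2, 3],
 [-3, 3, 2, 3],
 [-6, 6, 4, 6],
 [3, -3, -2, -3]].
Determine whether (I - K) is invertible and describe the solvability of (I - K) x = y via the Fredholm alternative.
(I - K) is singular (det(I - K) = 0, i.e. 1 ∈ sigma(K)). (I - K) x = y is solvable iff y ⊥ ker((I - K)^*) = span{(-3, 3, 2, 3)}, i.e. iff -3y_1 + 3y_2 + 2y_3 + 3y_4 = 0. When solvable, the solutions are x = y + c·(1, 1, 2, -1), c arbitrary (ker(I - K) = span{(1, 1, 2, -1)}, dimension 1).

K has rank 1, so it is an outer product K = u v^T: every row of K is a multiple of one row vector. Reading off the entries, u = (1, 1, 2, -1) and v = (-3, 3, 2, 3) (row i of K equals u_i·v^T). A rank-one matrix u v^T satisfies K u = u (v·u) and kills the (3)-dimensional subspace v^⊥, so its characteristic polynomial is lambda^3 (lambda - v·u) with v·u = tr K = 1. Hence the eigenvalues of I - K are 1 (multiplicity 3) and 1 - (1) = 0, so det(I - K) = 0. (Direct check: I - K =
[[4, -3, -2, -3],
 [3, -2, -2, -3],
 [6, -6, -3, -6],
 [-3, 3, 2, 4]]
has determinant 0.) So 1 is an eigenvalue of K and (I - K) is not invertible. The finite-dimensional Fredholm alternative says: either (I - K) is invertible, or ker(I - K) ≠ {0} and then range(I - K) = ker((I - K)^*)^⊥, with dim ker(I - K) = dim ker((I - K)^*). We are in the second case, so we need both kernels. Kernel of I - K: (I - K) u = u - u (v·u) = u - u = 0, so ker(I - K) = span{u} = span{(1, 1, 2, -1)} (it is exactly 1-dimensional because rank(I - K) = 3). Kernel of the adjoint: K is real, so (I - K)^* = I - K^T = I - v u^T, and (I - v u^T) v = v - v (u·v) = 0; hence ker((I - K)^*) = span{v} = span{(-3, 3, 2, 3)}. Therefore (I - K) x = y is solvable iff <y, v> = 0, i.e. iff -3y_1 + 3y_2 + 2y_3 + 3y_4 = 0. When this holds, K y = u (v·y) = 0, so (I - K) y = y and x = y is a particular solution; the full solution set is the line x = y + c·u = y + c·(1, 1, 2, -1), c ∈ C.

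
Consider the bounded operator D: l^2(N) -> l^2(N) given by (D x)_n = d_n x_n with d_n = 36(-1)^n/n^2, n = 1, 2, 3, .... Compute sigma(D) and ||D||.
sigma(D) = {36(-1)^n/n^2 : n ≥ 1} ∪ {0}; ||D|| = 36

A bounded diagonal operator on l^2 with diagonal entries d_n has spectrum equal to the closure of {d_n : n ≥ 1}: every d_n is an eigenvalue (with eigenvector e_n), so {d_n} ⊂ sigma(D); the spectrum is closed, so its closure is too; and for lambda not in the closure, (D - lambda I) has bounded inverse (the diagonal entries 1/(d_n - lambda) are bounded). For our sequence d_n = 36(-1)^n/n^2, n = 1, 2, 3, ...:
  - {d_n} = {36(-1)^n/n^2 : n ≥ 1}; the only limit point is 0
  - closure = {36(-1)^n/n^2 : n ≥ 1} ∪ {0}
For the norm: a diagonal operator has ||D|| = sup_n |d_n|. Here |d_n| = 36/n^2 is decreasing, so sup_n |d_n| = |d_1| = 36. So ||D|| = 36.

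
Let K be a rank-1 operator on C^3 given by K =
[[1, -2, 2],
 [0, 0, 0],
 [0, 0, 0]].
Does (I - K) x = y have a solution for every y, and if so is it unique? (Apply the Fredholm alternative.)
(I - K) is singular (det(I - K) = 0, i.e. 1 ∈ sigma(K)). (I - K) x = y is solvable iff y ⊥ ker((I - K)^*) = span{(-1, 2, -2)}, i.e. iff -y_1 + 2y_2 - 2y_3 = 0. When solvable, the solutions are x = y + c·(-1, 0, 0), c arbitrary (ker(I - K) = span{(-1, 0, 0)}, dimension 1).

K has rank 1, so it is an outer product K = u v^T: every row of K is a multiple of one row vector. Reading off the entries, u = (-1, 0, 0) and v = (-1, 2, -2) (row i of K equals u_i·v^T). A rank-one matrix u v^T satisfies K u = u (v·u) and kills the (2)-dimensional subspace v^⊥, so its characteristic polynomial is lambda^2 (lambda - v·u) with v·u = tr K = 1. Hence the eigenvalues of I - K are 1 (multiplicity 2) and 1 - (1) = 0, so det(I - K) = 0. (Direct check: I - K =
[[0, 2, -2],
 [0, 1, 0],
 [0, 0, 1]]
has determinant 0.) So 1 is an eigenvalue of K and (I - K) is not invertible. The finite-dimensional Fredholm alternative says: either (I - K) is invertible, or ker(I - K) ≠ {0} and then range(I - K) = ker((I - K)^*)^⊥, with dim ker(I - K) = dim ker((I - K)^*). We are in the second case, so we need both kernels. Kernel of I - K: (I - K) u = u - u (v·u) = u - u = 0, so ker(I - K) = span{u} = span{(-1, 0, 0)} (it is exactly 1-dimensional because rank(I - K) = 2). Kernel of the adjoint: K is real, so (I - K)^* = I - K^T = I - v u^T, and (I - v u^T) v = v - v (u·v) = 0; hence ker((I - K)^*) = span{v} = span{(-1, 2, -2)}. Therefore (I - K) x = y is solvable iff <y, v> = 0, i.e. iff -y_1 + 2y_2 - 2y_3 = 0. When this holds, K y = u (v·y) = 0, so (I - K) y = y and x = y is a particular solution; the full solution set is the line x = y + c·u = y + c·(-1, 0, 0), c ∈ C.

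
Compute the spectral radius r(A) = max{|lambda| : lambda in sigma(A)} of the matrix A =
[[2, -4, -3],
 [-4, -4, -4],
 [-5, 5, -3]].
r(A) ≈ 5.694

The eigenvalues of A are the roots of its characteristic polynomial. With M = A (coefficients from the trace, the sum of principal 2x2 minors, and det A):
  p(λ) = det(λ I - M) = λ^3 + 5λ^2 - 13λ - 152.
No integer candidate from the rational root theorem (±divisors of 152) is a root, so the roots are irrational. The cubic discriminant is Δ = -356955 < 0, so there is one real root and a complex-conjugate pair. p(4) = -60 and p(5) = 33 have opposite signs, so a root lies in (4, 5); Newton's method refines it to λ ≈ 4.6883. Dividing out (λ - (4.6883)) leaves approximately λ^2 + 9.6883λ + 32.4213. For λ^2 + 9.6883λ + 32.4213 the discriminant is -35.8225. It is negative, so the remaining roots are the complex-conjugate pair λ ≈ -4.8441 ± 2.9926i. Their product equals the constant term, so |λ|^2 ≈ 32.4213 and |λ| ≈ 5.694.
Thus the eigenvalues (to 4 decimals) are 4.6883 (modulus 4.6883); -4.8441 ± 2.9926i (modulus 5.694). The spectral radius is the largest modulus: r(A) ≈ 5.694. (Cross-check: r(A) ≤ ||A||_2 ≈ 8.367; equality holds whenever A is normal, though it can also hold for some non-normal A.)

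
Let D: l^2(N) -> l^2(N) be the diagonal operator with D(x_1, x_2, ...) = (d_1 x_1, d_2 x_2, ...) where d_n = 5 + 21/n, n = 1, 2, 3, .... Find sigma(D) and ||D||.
sigma(D) = {5 + 21/n : n ≥ 1} ∪ {5}; ||D|| = 26

A bounded diagonal operator on l^2 with diagonal entries d_n has spectrum equal to the closure of {d_n : n ≥ 1}: every d_n is an eigenvalue (with eigenvector e_n), so {d_n} ⊂ sigma(D); the spectrum is closed, so its closure is too; and for lambda not in the closure, (D - lambda I) has bounded inverse (the diagonal entries 1/(d_n - lambda) are bounded). For our sequence d_n = 5 + 21/n, n = 1, 2, 3, ...:
  - {d_n} = {5 + 21/n : n ≥ 1}; the only limit point is 5
  - closure = {5 + 21/n : n ≥ 1} ∪ {5}
For the norm: a diagonal operator has ||D|| = sup_n |d_n|. Here d_n = 5 + 21/n is positive and decreasing, so sup_n |d_n| = d_1 = 5 + 21 = 26. So ||D|| = 26.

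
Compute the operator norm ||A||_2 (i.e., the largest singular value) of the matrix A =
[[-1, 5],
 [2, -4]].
||A||_2 = sqrt((46 + sqrt(1972))/2) ≈ 6.7234 (= sqrt(largest eigenvalue of A^T A))

||A||_2 = sigma_max(A) = sqrt(lambda_max(A^T A)). Form the symmetric matrix M = A^T A =
[[5, -13],
 [-13, 41]].
Its characteristic polynomial (trace, determinant of M give the coefficients) is
  p(λ) = det(λ I - M) = λ^2 - 46λ + 36.
For λ^2 - 46λ + 36 the discriminant is 1972. It is nonnegative but not a perfect square, so the roots are real and irrational: λ = (46 ± sqrt(1972))/2 ≈ 45.2036, 0.7964.
So the eigenvalues of A^T A are ≈ 0.7964, 45.2036 (all ≥ 0, as they must be for A^T A). The largest is λ_max = (46 + sqrt(1972))/2 ≈ 45.2036, hence ||A||_2 = sqrt(λ_max) = sqrt((46 + sqrt(1972))/2) ≈ 6.7234.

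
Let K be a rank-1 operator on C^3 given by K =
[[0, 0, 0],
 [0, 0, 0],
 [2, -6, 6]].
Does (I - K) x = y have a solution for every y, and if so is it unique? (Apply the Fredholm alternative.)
(I - K) is invertible (det(I - K) = -5 ≠ 0), so for every y in C^3 the equation (I - K) x = y has a unique solution.

K has rank 1, so it is an outer product K = u v^T: every row of K is a multiple of one row vector. Reading off the entries, u = (0, 0, -2) and v = (-1, 3, -3) (row i of K equals u_i·v^T). A rank-one matrix u v^T satisfies K u = u (v·u) and kills the (2)-dimensional subspace v^⊥, so its characteristic polynomial is lambda^2 (lambda - v·u) with v·u = tr K = 6. Hence the eigenvalues of I - K are 1 (multiplicity 2) and 1 - (6) = -5, so det(I - K) = -5. (Direct check: I - K =
[[1, 0, 0],
 [0, 1, 0],
 [-2, 6, -5]]
has determinant -5.) The finite-dimensional Fredholm alternative says: either (I - K) is invertible, or ker(I - K) ≠ {0} and then range(I - K) = ker((I - K)^*)^⊥, with dim ker(I - K) = dim ker((I - K)^*). Since det(I - K) ≠ 0, 1 is not an eigenvalue of K and ker(I - K) = {0}, so we are in the first case: for every y there is a unique x = (I - K)^(-1) y. Explicitly, by the Sherman–Morrison formula, (I - u v^T)^(-1) = I + u v^T/(1 - v·u), i.e. (I - K)^(-1) = I + K/(-5).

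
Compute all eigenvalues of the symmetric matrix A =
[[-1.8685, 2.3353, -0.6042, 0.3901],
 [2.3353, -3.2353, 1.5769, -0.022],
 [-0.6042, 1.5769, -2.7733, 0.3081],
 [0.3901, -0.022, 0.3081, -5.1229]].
sigma(A) ≈ {-6, -5, -2, 0}

A is real symmetric, so its spectrum consists of real eigenvalues. Expanding the characteristic polynomial of the displayed matrix gives
  det(λ I - A) = p(λ) = λ^4 + (13)λ^3 + (52)λ^2 + (60.0017)λ + (0.003).
Solving p(λ) = 0 yields eigenvalues ≈ -6, -5, -2, 0. (A is shown rounded to 4 decimals, so these recover the underlying integer eigenvalues to within that precision.)
Verification: the trace of A = -13 equals the sum of eigenvalues -13, and det(A) ≈ 0.0030 matches the eigenvalue product 0.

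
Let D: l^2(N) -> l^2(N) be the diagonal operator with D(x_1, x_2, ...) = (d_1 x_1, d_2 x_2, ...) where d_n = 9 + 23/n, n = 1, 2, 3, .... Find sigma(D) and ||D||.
sigma(D) = {9 + 23/n : n ≥ 1} ∪ {9}; ||D|| = 32

A bounded diagonal operator on l^2 with diagonal entries d_n has spectrum equal to the closure of {d_n : n ≥ 1}: every d_n is an eigenvalue (with eigenvector e_n), so {d_n} ⊂ sigma(D); the spectrum is closed, so its closure is too; and for lambda not in the closure, (D - lambda I) has bounded inverse (the diagonal entries 1/(d_n - lambda) are bounded). For our sequence d_n = 9 + 23/n, n = 1, 2, 3, ...:
  - {d_n} = {9 + 23/n : n ≥ 1}; the only limit point is 9
  - closure = {9 + 23/n : n ≥ 1} ∪ {9}
For the norm: a diagonal operator has ||D|| = sup_n |d_n|. Here d_n = 9 + 23/n is positive and decreasing, so sup_n |d_n| = d_1 = 9 + 23 = 32. So ||D|| = 32.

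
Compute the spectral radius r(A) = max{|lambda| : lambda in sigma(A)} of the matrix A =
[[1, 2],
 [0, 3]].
r(A) = 3

The eigenvalues of A are the roots of its characteristic polynomial. With M = A (coefficients from the trace and determinant):
  p(λ) = det(λ I - M) = λ^2 - 4λ + 3.
For λ^2 - 4λ + 3 the discriminant is 4. It is a perfect square (2^2), so the roots are rational: λ = (4 ± 2)/2 = 3, 1.
Thus the eigenvalues (to 4 decimals) are 3 (modulus 3); 1 (modulus 1). The spectral radius is the largest modulus: r(A) = 3. (Cross-check: r(A) ≤ ||A||_2 ≈ 3.6503; equality holds whenever A is normal, though it can also hold for some non-normal A.)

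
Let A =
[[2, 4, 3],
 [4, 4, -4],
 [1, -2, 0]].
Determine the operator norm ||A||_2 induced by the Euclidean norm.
||A||_2 ≈ 7.3885 (= sqrt(largest eigenvalue of A^T A))

||A||_2 = sigma_max(A) = sqrt(lambda_max(A^T A)). Form the symmetric matrix M = A^T A =
[[21, 22, -10],
 [22, 36, -4],
 [-10, -4, 25]].
Its characteristic polynomial (trace, sum of principal 2x2 minors, determinant of M give the coefficients) is
  p(λ) = det(λ I - M) = λ^3 - 82λ^2 + 1581λ - 4624.
No integer candidate from the rational root theorem (±divisors of 4624) is a root, so the roots are irrational. The cubic discriminant is Δ = 1014787664 > 0, so there are three distinct real roots. p(3) = -592 and p(4) = 452 have opposite signs, so a root lies in (3, 4); Newton's method refines it to λ ≈ 3.5501. p(23) = 528 and p(24) = -88 have opposite signs, so a root lies in (23, 24); Newton's method refines it to λ ≈ 23.8593. p(54) = -898 and p(55) = 656 have opposite signs, so a root lies in (54, 55); Newton's method refines it to λ ≈ 54.5906. Check (Vieta): the three roots sum to 82, matching tr M = 82.
So the eigenvalues of A^T A are ≈ 3.5501, 23.8593, 54.5906 (all ≥ 0, as they must be for A^T A). The largest is λ_max ≈ 54.5906, hence ||A||_2 = sqrt(λ_max) ≈ 7.3885.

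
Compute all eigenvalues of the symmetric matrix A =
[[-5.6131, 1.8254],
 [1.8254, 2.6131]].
sigma(A) ≈ {-6, 3}

A is real symmetric, so its spectrum consists of real eigenvalues. Expanding the characteristic polynomial of the displayed matrix gives
  det(λ I - A) = p(λ) = λ^2 + (3)λ + (-18).
Solving p(λ) = 0 yields eigenvalues ≈ -6, 3. (A is shown rounded to 4 decimals, so these recover the underlying integer eigenvalues to within that precision.)
Verification: the trace of A = -3 equals the sum of eigenvalues -3, and det(A) ≈ -17.9997 matches the eigenvalue product -18.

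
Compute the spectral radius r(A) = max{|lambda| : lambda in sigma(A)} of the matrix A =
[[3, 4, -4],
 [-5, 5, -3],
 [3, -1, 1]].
r(A) ≈ 6.8281

The eigenvalues of A are the roots of its characteristic polynomial. With M = A (coefficients from the trace, the sum of principal 2x2 minors, and det A):
  p(λ) = det(λ I - M) = λ^3 - 9λ^2 + 52λ - 30.
No integer candidate from the rational root theorem (±divisors of 30) is a root, so the roots are irrational. The cubic discriminant is Δ = -202468 < 0, so there is one real root and a complex-conjugate pair. p(0) = -30 and p(1) = 14 have opposite signs, so a root lies in (0, 1); Newton's method refines it to λ ≈ 0.6435. Dividing out (λ - (0.6435)) leaves approximately λ^2 - 8.3565λ + 46.6229. For λ^2 - 8.3565λ + 46.6229 the discriminant is -116.6598. It is negative, so the remaining roots are the complex-conjugate pair λ ≈ 4.1783 ± 5.4005i. Their product equals the constant term, so |λ|^2 ≈ 46.6229 and |λ| ≈ 6.8281.
Thus the eigenvalues (to 4 decimals) are 0.6435 (modulus 0.6435); 4.1783 ± 5.4005i (modulus 6.8281). The spectral radius is the largest modulus: r(A) ≈ 6.8281. (Cross-check: r(A) ≤ ||A||_2 ≈ 8.6778; equality holds whenever A is normal, though it can also hold for some non-normal A.)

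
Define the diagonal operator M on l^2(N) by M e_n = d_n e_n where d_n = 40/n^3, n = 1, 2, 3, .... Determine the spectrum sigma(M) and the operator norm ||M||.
sigma(M) = {40/n^3 : n ≥ 1} ∪ {0}; ||M|| = 40

A bounded diagonal operator on l^2 with diagonal entries d_n has spectrum equal to the closure of {d_n : n ≥ 1}: every d_n is an eigenvalue (with eigenvector e_n), so {d_n} ⊂ sigma(M); the spectrum is closed, so its closure is too; and for lambda not in the closure, (M - lambda I) has bounded inverse (the diagonal entries 1/(d_n - lambda) are bounded). For our sequence d_n = 40/n^3, n = 1, 2, 3, ...:
  - {d_n} = {40/n^3 : n ≥ 1}; the only limit point is 0
  - closure = {40/n^3 : n ≥ 1} ∪ {0}
For the norm: a diagonal operator has ||M|| = sup_n |d_n|. Here d_n = 40/n^3 is positive and decreasing, so sup_n |d_n| = d_1 = 40. So ||M|| = 40.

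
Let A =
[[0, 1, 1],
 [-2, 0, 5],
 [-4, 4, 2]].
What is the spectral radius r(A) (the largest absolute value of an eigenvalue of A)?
r(A) = 4

The eigenvalues of A are the roots of its characteristic polynomial. With M = A (coefficients from the trace, the sum of principal 2x2 minors, and det A):
  p(λ) = det(λ I - M) = λ^3 - 2λ^2 - 14λ + 24.
By the rational root theorem any rational root is an integer divisor of 24. Testing λ = 4: p(4) = 64 - 32 - 56 + 24 = 0, so λ = 4 is a root. Dividing out (λ - 4) leaves p(λ) = (λ - 4)(λ^2 + 2λ - 6). For λ^2 + 2λ - 6 the discriminant is 28. It is nonnegative but not a perfect square, so the roots are real and irrational: λ = (-2 ± sqrt(28))/2 ≈ 1.6458, -3.6458.
Thus the eigenvalues (to 4 decimals) are 1.6458 (modulus 1.6458); -3.6458 (modulus 3.6458); 4 (modulus 4). The spectral radius is the largest modulus: r(A) = 4. (Cross-check: r(A) ≤ ||A||_2 ≈ 7.215; equality holds whenever A is normal, though it can also hold for some non-normal A.)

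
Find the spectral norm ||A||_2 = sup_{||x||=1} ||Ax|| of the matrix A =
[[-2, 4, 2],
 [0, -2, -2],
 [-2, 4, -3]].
||A||_2 ≈ 6.5792 (= sqrt(largest eigenvalue of A^T A))

||A||_2 = sigma_max(A) = sqrt(lambda_max(A^T A)). Form the symmetric matrix M = A^T A =
[[8, -16, 2],
 [-16, 36, 0],
 [2, 0, 17]].
Its characteristic polynomial (trace, sum of principal 2x2 minors, determinant of M give the coefficients) is
  p(λ) = det(λ I - M) = λ^3 - 61λ^2 + 776λ - 400.
No integer candidate from the rational root theorem (±divisors of 400) is a root, so the roots are irrational. The cubic discriminant is Δ = 344872192 > 0, so there are three distinct real roots. p(0) = -400 and p(1) = 316 have opposite signs, so a root lies in (0, 1); Newton's method refines it to λ ≈ 0.538. p(17) = 76 and p(18) = -364 have opposite signs, so a root lies in (17, 18); Newton's method refines it to λ ≈ 17.1756. p(43) = -314 and p(44) = 832 have opposite signs, so a root lies in (43, 44); Newton's method refines it to λ ≈ 43.2864. Check (Vieta): the three roots sum to 61, matching tr M = 61.
So the eigenvalues of A^T A are ≈ 0.538, 17.1756, 43.2864 (all ≥ 0, as they must be for A^T A). The largest is λ_max ≈ 43.2864, hence ||A||_2 = sqrt(λ_max) ≈ 6.5792.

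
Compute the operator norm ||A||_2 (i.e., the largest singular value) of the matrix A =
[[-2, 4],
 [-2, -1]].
||A||_2 = sqrt(20) ≈ 4.4721 (= sqrt(largest eigenvalue of A^T A))

||A||_2 = sigma_max(A) = sqrt(lambda_max(A^T A)). Form the symmetric matrix M = A^T A =
[[8, -6],
 [-6, 17]].
Its characteristic polynomial (trace, determinant of M give the coefficients) is
  p(λ) = det(λ I - M) = λ^2 - 25λ + 100.
For λ^2 - 25λ + 100 the discriminant is 225. It is a perfect square (15^2), so the roots are rational: λ = (25 ± 15)/2 = 20, 5.
So the eigenvalues of A^T A are ≈ 5, 20 (all ≥ 0, as they must be for A^T A). The largest is λ_max = 20, hence ||A||_2 = sqrt(λ_max) = sqrt(20) ≈ 4.4721.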